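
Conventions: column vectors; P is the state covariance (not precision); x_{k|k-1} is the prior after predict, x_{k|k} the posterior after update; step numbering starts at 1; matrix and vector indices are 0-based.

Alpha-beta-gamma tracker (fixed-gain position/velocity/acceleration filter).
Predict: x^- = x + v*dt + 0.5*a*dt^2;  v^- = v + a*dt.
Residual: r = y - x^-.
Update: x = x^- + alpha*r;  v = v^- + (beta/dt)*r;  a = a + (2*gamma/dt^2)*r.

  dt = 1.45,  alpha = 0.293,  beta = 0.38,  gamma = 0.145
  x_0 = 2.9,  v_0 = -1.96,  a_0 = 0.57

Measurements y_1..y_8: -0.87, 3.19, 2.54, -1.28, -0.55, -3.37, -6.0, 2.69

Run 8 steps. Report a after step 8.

step 1: x_pred=0.6572  r=-1.5272  x^+=0.2097  v^+=-1.5337  a^+=0.3594
step 2: x_pred=-1.6364  r=4.8264  x^+=-0.2223  v^+=0.2522  a^+=1.0251
step 3: x_pred=1.2210  r=1.3190  x^+=1.6075  v^+=2.0842  a^+=1.2070
step 4: x_pred=5.8984  r=-7.1784  x^+=3.7951  v^+=1.9531  a^+=0.2169
step 5: x_pred=6.8551  r=-7.4051  x^+=4.6854  v^+=0.3269  a^+=-0.8045
step 6: x_pred=4.3137  r=-7.6837  x^+=2.0624  v^+=-2.8533  a^+=-1.8643
step 7: x_pred=-4.0348  r=-1.9652  x^+=-4.6106  v^+=-6.0716  a^+=-2.1354
step 8: x_pred=-15.6593  r=18.3493  x^+=-10.2829  v^+=-4.3592  a^+=0.3955

a_post = 0.3955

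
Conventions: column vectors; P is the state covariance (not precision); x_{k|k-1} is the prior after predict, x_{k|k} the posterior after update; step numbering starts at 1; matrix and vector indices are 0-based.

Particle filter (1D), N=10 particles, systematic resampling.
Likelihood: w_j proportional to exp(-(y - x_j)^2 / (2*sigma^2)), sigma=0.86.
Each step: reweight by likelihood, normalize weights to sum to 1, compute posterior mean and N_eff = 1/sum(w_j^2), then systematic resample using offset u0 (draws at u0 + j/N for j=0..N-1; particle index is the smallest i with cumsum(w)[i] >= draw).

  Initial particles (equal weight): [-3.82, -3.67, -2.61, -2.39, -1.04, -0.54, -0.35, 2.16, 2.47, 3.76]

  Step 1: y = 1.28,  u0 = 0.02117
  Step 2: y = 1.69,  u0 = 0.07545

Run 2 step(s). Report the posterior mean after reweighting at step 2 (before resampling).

step 1: w=[0.0000, 0.0000, 0.0000, 0.0001, 0.0204, 0.0825, 0.1285, 0.4589, 0.2974, 0.0121]  mean=1.6604  Neff=3.0963  idx=[5, 6, 6, 7, 7, 7, 7, 8, 8, 8]
step 2: w=[0.0062, 0.0107, 0.0107, 0.1541, 0.1541, 0.1541, 0.1541, 0.1186, 0.1186, 0.1186]  mean=2.1997  Neff=7.2732  idx=[3, 3, 4, 5, 5, 6, 7, 8, 8, 9]

post_mean = 2.1997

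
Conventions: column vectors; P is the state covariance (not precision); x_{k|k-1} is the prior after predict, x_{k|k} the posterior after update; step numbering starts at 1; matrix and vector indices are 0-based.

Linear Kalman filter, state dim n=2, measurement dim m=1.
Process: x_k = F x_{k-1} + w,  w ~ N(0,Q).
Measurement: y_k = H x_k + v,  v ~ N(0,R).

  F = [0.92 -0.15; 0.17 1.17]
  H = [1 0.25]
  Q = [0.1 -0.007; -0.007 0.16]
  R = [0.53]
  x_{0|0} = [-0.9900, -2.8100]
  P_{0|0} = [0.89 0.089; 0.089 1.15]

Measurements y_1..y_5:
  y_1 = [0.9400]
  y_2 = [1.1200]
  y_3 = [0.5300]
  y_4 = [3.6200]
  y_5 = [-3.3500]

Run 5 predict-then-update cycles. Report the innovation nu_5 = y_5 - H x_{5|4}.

step 1: x^-=[-0.4893, -3.4560]  P^-=[0.8546 0.0239; 0.0239 1.7954]  S=[1.5088]  K=[0.5704; 0.3133]  nu=[2.2933]  x^+=[0.8188, -2.7374]  P^+=[0.3637 -0.2457; -0.2457 1.6472]
step 2: x^-=[1.1639, -3.0636]  P^-=[0.5128 -0.4975; -0.4975 2.3277]  S=[0.9395]  K=[0.4134; 0.0899]  nu=[0.7220]  x^+=[1.4624, -2.9987]  P^+=[0.3522 -0.5324; -0.5324 2.3201]
step 3: x^-=[1.7952, -3.2599]  P^-=[0.5972 -0.9186; -0.9186 3.1343]  S=[0.8639]  K=[0.4255; -0.1562]  nu=[-0.4502]  x^+=[1.6036, -3.1895]  P^+=[0.4408 -0.8611; -0.8611 3.1132]
step 4: x^-=[1.9537, -3.4592]  P^-=[0.7808 -1.3894; -1.3894 4.0919]  S=[0.8719]  K=[0.4972; -0.4203]  nu=[2.5310]  x^+=[3.2121, -4.5228]  P^+=[0.5653 -1.2072; -1.2072 3.9379]
step 5: x^-=[3.6336, -4.7456]  P^-=[1.0003 -1.8784; -1.8784 5.0867]  S=[0.9090]  K=[0.5838; -0.6674]  nu=[-5.7972]  x^+=[0.2492, -0.8767]  P^+=[0.6905 -1.5242; -1.5242 4.6818]

innov = [-5.7972]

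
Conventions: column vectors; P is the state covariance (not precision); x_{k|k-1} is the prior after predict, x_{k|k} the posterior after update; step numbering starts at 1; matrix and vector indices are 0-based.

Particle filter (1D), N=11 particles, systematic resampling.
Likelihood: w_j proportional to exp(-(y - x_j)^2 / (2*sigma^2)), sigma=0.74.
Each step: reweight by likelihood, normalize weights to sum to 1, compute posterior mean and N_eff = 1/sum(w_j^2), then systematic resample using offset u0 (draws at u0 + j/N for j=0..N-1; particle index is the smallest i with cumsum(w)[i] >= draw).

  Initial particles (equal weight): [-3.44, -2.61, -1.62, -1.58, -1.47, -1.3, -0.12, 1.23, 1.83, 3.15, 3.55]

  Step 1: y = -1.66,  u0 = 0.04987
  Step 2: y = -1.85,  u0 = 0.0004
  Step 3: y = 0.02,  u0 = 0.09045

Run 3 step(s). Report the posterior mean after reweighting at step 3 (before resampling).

step 1: w=[0.0124, 0.0984, 0.2240, 0.2230, 0.2170, 0.1993, 0.0257, 0.0001, 0.0000, 0.0000, 0.0000]  mean=-1.5959  Neff=5.0703  idx=[1, 2, 2, 2, 3, 3, 4, 4, 5, 5, 5]
step 2: w=[0.0631, 0.1019, 0.1019, 0.1019, 0.1001, 0.1001, 0.0938, 0.0938, 0.0812, 0.0812, 0.0812]  mean=-1.5685  Neff=10.8091  idx=[0, 1, 2, 3, 3, 4, 5, 6, 7, 8, 9]
step 3: w=[0.0015, 0.0710, 0.0710, 0.0710, 0.0710, 0.0799, 0.0799, 0.1089, 0.1089, 0.1685, 0.1685]  mean=-1.4746  Neff=8.8157  idx=[2, 3, 4, 5, 7, 7, 8, 9, 9, 10, 10]

post_mean = -1.4746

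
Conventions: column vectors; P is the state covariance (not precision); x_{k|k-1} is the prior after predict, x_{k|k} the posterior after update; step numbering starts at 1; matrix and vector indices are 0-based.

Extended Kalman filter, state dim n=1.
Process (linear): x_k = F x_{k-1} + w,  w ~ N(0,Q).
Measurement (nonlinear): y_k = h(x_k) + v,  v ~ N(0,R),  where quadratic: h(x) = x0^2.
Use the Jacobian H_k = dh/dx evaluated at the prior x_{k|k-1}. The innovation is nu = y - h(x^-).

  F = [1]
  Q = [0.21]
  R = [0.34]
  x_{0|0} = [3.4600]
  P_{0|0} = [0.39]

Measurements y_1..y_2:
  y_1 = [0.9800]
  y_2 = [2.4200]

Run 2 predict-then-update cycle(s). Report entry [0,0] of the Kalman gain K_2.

step 1: x^-=[3.4600]  P^-=[0.6000]  H_jac=[6.9200]  S=[29.0718]  K=[0.1428]  nu=[-10.9916]  x^+=[1.8902]  P^+=[0.0070]
step 2: x^-=[1.8902]  P^-=[0.2170]  H_jac=[3.7804]  S=[3.4415]  K=[0.2384]  nu=[-1.1528]  x^+=[1.6154]  P^+=[0.0214]

K[0,0] = 0.2384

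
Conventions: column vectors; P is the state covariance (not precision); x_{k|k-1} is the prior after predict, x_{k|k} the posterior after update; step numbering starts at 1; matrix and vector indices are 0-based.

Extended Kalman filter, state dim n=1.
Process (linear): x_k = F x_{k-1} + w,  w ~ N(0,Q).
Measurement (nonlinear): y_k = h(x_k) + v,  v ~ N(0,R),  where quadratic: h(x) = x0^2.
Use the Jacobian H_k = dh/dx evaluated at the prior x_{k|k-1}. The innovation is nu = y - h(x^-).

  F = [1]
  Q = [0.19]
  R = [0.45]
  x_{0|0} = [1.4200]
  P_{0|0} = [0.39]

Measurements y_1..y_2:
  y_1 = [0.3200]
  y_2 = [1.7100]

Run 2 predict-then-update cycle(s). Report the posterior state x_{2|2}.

x_post = [1.2102]

step 1: x^-=[1.4200]  P^-=[0.5800]  H_jac=[2.8400]  S=[5.1280]  K=[0.3212]  nu=[-1.6964]  x^+=[0.8751]  P^+=[0.0509]
step 2: x^-=[0.8751]  P^-=[0.2409]  H_jac=[1.7502]  S=[1.1879]  K=[0.3549]  nu=[0.9442]  x^+=[1.2102]  P^+=[0.0913]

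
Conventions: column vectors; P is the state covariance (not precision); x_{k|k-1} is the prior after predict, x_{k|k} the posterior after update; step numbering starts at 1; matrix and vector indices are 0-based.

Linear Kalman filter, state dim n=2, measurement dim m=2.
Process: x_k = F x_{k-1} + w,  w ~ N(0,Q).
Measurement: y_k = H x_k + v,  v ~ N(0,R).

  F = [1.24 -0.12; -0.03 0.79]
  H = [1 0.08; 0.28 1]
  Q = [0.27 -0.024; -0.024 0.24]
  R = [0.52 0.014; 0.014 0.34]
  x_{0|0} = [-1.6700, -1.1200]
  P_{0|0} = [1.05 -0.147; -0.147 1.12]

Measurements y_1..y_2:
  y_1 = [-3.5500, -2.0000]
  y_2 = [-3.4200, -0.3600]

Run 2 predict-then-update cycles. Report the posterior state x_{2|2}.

step 1: x^-=[-1.9364, -0.8347]  P^-=[1.9444 -0.3138; -0.3138 0.9469]  S=[2.4202 0.3134; 0.3134 1.2636]  K=[0.7949 -0.0146; -0.1926 0.7276]  nu=[-1.5468, -0.6231]  x^+=[-3.1569, -0.9902]  P^+=[0.4221 -0.1120; -0.1120 0.2760]
step 2: x^-=[-3.7957, -0.6876]  P^-=[0.9563 -0.1760; -0.1760 0.4180]  S=[1.4509 0.1353; 0.1353 0.7344]  K=[0.6489 0.0054; -0.1476 0.5292]  nu=[0.4307, 1.3904]  x^+=[-3.5086, -0.0153]  P^+=[0.3444 -0.0855; -0.0855 0.2018]

x_post = [-3.5086, -0.0153]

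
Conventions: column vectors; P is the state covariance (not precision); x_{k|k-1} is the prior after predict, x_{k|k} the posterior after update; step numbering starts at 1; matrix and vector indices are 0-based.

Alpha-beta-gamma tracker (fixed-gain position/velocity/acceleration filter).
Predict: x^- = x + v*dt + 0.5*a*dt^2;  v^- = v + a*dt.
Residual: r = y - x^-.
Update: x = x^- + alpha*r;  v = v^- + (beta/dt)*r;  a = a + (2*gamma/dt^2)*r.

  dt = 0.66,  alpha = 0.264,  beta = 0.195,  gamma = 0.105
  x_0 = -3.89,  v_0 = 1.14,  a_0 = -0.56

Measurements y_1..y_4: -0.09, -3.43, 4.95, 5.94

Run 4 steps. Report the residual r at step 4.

step 1: x_pred=-3.2596  r=3.1696  x^+=-2.4228  v^+=1.7069  a^+=0.9680
step 2: x_pred=-1.0854  r=-2.3446  x^+=-1.7044  v^+=1.6530  a^+=-0.1623
step 3: x_pred=-0.6487  r=5.5987  x^+=0.8293  v^+=3.2001  a^+=2.5368
step 4: x_pred=3.4939  r=2.4461  x^+=4.1397  v^+=5.5971  a^+=3.7161

resid = 2.4461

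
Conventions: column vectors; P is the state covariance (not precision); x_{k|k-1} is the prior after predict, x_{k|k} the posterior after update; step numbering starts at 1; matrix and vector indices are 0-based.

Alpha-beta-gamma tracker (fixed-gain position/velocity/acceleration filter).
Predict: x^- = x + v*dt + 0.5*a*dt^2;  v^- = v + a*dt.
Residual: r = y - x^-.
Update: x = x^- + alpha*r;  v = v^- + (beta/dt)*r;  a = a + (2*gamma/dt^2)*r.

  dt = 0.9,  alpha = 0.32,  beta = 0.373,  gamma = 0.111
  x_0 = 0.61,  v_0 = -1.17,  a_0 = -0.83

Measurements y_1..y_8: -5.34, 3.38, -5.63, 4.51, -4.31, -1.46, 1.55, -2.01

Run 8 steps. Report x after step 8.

x_post = 2.9131

step 1: x_pred=-0.7792  r=-4.5609  x^+=-2.2386  v^+=-3.8072  a^+=-2.0800
step 2: x_pred=-6.5075  r=9.8875  x^+=-3.3435  v^+=-1.5814  a^+=0.6299
step 3: x_pred=-4.5117  r=-1.1183  x^+=-4.8695  v^+=-1.4780  a^+=0.3234
step 4: x_pred=-6.0687  r=10.5787  x^+=-2.6835  v^+=3.1974  a^+=3.2228
step 5: x_pred=1.4993  r=-5.8093  x^+=-0.3597  v^+=3.6902  a^+=1.6306
step 6: x_pred=3.6219  r=-5.0819  x^+=1.9957  v^+=3.0516  a^+=0.2377
step 7: x_pred=4.8384  r=-3.2884  x^+=3.7861  v^+=1.9027  a^+=-0.6635
step 8: x_pred=5.2298  r=-7.2398  x^+=2.9131  v^+=-1.6950  a^+=-2.6478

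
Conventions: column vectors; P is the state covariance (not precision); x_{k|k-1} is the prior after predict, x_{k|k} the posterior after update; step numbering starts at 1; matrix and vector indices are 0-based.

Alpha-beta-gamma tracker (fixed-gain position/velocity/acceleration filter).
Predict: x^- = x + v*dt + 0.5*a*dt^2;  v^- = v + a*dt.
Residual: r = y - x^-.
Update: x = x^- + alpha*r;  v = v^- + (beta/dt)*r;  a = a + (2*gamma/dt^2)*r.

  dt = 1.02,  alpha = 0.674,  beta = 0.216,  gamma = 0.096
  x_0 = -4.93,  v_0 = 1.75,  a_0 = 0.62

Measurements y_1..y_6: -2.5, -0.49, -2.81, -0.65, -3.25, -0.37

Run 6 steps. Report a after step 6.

a_post = -1.1199

step 1: x_pred=-2.8225  r=0.3225  x^+=-2.6051  v^+=2.4507  a^+=0.6795
step 2: x_pred=0.2481  r=-0.7381  x^+=-0.2494  v^+=2.9875  a^+=0.5433
step 3: x_pred=3.0805  r=-5.8905  x^+=-0.8897  v^+=2.2943  a^+=-0.5437
step 4: x_pred=1.1676  r=-1.8176  x^+=-0.0575  v^+=1.3547  a^+=-0.8792
step 5: x_pred=0.8670  r=-4.1170  x^+=-1.9078  v^+=-0.4139  a^+=-1.6390
step 6: x_pred=-3.1826  r=2.8126  x^+=-1.2869  v^+=-1.4900  a^+=-1.1199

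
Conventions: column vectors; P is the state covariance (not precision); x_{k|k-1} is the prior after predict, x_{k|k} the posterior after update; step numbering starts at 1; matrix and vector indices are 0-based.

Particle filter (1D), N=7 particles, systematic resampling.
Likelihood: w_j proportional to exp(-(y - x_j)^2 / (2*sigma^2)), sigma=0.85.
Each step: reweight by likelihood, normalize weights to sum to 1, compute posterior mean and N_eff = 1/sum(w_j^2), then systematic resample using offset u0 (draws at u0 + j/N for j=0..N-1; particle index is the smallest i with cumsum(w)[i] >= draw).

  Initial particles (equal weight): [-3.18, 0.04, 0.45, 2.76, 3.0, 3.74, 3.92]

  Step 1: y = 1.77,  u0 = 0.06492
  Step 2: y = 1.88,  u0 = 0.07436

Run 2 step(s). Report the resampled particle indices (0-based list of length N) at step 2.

resampled_idx = [1, 2, 3, 3, 4, 4, 5]

step 1: w=[0.0000, 0.0905, 0.2150, 0.3643, 0.2520, 0.0489, 0.0293]  mean=2.1597  Neff=3.9388  idx=[1, 2, 3, 3, 3, 4, 5]
step 2: w=[0.0369, 0.0932, 0.2246, 0.2246, 0.2246, 0.1611, 0.0350]  mean=2.5174  Neff=5.3034  idx=[1, 2, 3, 3, 4, 4, 5]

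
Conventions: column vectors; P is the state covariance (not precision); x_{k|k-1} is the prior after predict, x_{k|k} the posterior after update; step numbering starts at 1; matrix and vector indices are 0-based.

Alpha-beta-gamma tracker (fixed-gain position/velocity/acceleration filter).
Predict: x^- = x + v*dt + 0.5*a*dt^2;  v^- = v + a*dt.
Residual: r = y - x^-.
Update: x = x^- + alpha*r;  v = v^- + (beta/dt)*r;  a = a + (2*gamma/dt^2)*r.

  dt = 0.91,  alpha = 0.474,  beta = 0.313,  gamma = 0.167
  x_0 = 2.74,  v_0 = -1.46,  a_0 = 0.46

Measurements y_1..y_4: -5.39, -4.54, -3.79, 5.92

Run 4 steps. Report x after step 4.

x_post = -3.0230

step 1: x_pred=1.6019  r=-6.9919  x^+=-1.7123  v^+=-3.4463  a^+=-2.3600
step 2: x_pred=-5.8256  r=1.2856  x^+=-5.2162  v^+=-5.1518  a^+=-1.8415
step 3: x_pred=-10.6668  r=6.8768  x^+=-7.4072  v^+=-4.4622  a^+=0.9321
step 4: x_pred=-11.0819  r=17.0019  x^+=-3.0230  v^+=2.2339  a^+=7.7895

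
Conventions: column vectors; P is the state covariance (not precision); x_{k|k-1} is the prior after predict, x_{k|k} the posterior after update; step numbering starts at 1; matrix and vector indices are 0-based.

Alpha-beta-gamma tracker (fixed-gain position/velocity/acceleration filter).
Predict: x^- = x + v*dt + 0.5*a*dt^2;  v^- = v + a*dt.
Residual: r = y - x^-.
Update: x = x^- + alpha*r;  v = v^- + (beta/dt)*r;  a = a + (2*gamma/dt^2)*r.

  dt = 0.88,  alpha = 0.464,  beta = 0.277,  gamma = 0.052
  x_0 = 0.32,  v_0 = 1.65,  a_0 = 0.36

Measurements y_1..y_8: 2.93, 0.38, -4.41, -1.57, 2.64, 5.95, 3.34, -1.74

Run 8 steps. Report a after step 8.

step 1: x_pred=1.9114  r=1.0186  x^+=2.3840  v^+=2.2874  a^+=0.4968
step 2: x_pred=4.5893  r=-4.2093  x^+=2.6362  v^+=1.3996  a^+=-0.0685
step 3: x_pred=3.8413  r=-8.2513  x^+=0.0127  v^+=-1.2580  a^+=-1.1766
step 4: x_pred=-1.5499  r=-0.0201  x^+=-1.5592  v^+=-2.2997  a^+=-1.1793
step 5: x_pred=-4.0396  r=6.6796  x^+=-0.9403  v^+=-1.2350  a^+=-0.2823
step 6: x_pred=-2.1364  r=8.0864  x^+=1.6157  v^+=1.0620  a^+=0.8037
step 7: x_pred=2.8614  r=0.4786  x^+=3.0835  v^+=1.9199  a^+=0.8680
step 8: x_pred=5.1090  r=-6.8490  x^+=1.9311  v^+=0.5278  a^+=-0.0518

a_post = -0.0518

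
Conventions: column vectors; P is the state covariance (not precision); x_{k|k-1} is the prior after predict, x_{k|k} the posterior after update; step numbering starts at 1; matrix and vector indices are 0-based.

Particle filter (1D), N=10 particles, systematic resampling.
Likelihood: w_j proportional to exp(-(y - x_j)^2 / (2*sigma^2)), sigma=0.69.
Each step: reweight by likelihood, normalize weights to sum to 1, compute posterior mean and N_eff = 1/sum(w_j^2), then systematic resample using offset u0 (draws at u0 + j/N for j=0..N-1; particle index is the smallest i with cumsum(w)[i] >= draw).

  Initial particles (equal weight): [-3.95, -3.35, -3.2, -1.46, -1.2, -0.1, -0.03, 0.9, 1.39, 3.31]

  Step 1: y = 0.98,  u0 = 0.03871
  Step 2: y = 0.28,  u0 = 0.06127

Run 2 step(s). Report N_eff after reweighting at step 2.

N_eff = 8.6621

step 1: w=[0.0000, 0.0000, 0.0000, 0.0008, 0.0027, 0.1185, 0.1381, 0.4005, 0.3380, 0.0013]  mean=0.8143  Neff=3.2489  idx=[5, 6, 6, 7, 7, 7, 7, 8, 8, 8]
step 2: w=[0.1395, 0.1467, 0.1467, 0.1084, 0.1084, 0.1084, 0.1084, 0.0445, 0.0445, 0.0445]  mean=0.5530  Neff=8.6621  idx=[0, 1, 1, 2, 3, 4, 5, 6, 6, 9]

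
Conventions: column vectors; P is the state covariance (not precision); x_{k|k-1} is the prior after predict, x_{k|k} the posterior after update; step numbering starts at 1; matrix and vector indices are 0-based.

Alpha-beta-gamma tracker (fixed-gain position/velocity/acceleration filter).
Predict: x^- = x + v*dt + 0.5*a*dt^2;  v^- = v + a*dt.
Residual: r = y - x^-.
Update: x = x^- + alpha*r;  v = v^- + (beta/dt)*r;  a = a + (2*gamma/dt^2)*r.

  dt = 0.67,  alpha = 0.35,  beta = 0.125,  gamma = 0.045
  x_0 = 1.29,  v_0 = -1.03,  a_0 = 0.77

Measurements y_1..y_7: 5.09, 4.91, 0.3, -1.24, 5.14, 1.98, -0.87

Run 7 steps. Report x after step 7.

x_post = 2.8881

step 1: x_pred=0.7727  r=4.3173  x^+=2.2838  v^+=0.2914  a^+=1.6356
step 2: x_pred=2.8461  r=2.0639  x^+=3.5685  v^+=1.7723  a^+=2.0494
step 3: x_pred=5.2158  r=-4.9158  x^+=3.4953  v^+=2.2282  a^+=1.0638
step 4: x_pred=5.2270  r=-6.4670  x^+=2.9635  v^+=1.7344  a^+=-0.2328
step 5: x_pred=4.0733  r=1.0667  x^+=4.4467  v^+=1.7775  a^+=-0.0189
step 6: x_pred=5.6333  r=-3.6533  x^+=4.3547  v^+=1.0832  a^+=-0.7514
step 7: x_pred=4.9117  r=-5.7817  x^+=2.8881  v^+=-0.4989  a^+=-1.9106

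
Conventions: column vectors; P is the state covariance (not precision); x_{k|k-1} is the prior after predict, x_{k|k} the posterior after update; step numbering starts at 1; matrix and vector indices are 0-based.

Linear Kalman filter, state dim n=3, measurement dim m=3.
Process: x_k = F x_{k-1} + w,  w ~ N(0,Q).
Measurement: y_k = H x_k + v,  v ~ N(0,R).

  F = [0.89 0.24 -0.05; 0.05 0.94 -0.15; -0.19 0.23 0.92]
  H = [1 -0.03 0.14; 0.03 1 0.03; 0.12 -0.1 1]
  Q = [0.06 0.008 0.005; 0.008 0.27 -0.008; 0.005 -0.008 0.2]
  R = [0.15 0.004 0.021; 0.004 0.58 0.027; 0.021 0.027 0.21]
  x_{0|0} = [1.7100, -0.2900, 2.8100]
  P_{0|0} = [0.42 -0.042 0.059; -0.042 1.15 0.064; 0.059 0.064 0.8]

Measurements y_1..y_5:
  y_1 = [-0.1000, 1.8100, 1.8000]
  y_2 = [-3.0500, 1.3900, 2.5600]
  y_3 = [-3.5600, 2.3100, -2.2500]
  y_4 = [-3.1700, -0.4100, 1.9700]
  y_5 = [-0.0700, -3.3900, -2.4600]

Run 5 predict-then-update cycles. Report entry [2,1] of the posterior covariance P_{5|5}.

P_post[2,1] = 0.0286

step 1: x^-=[1.3118, -0.6086, 2.1936]  P^-=[0.4362 0.2432 0.0162; 0.2432 1.2823 0.1908; 0.0162 0.1908 0.9632]  S=[0.5946 0.2527 0.1950; 0.2527 1.8896 0.1485; 0.1950 0.1485 1.1523]  K=[0.7364 0.0446 -0.0919; 0.1118 0.6726 -0.0260; -0.0500 0.0586 0.8220]  nu=[-1.7372, 2.3134, -0.6119]  x^+=[0.1921, 0.7689, 1.9131]  P^+=[0.1113 0.0234 -0.0137; 0.0234 0.3876 0.0510; -0.0137 0.0510 0.1799]
step 2: x^-=[0.2599, 0.4455, 1.9004]  P^-=[0.1809 0.1192 0.0024; 0.1192 0.6048 0.0873; 0.0024 0.0873 0.4011]  S=[0.3321 0.1243 0.0869; 0.1243 1.1978 0.0803; 0.0869 0.0803 0.6000]  K=[0.5318 0.0532 -0.0639; 0.1615 0.4948 -0.0210; -0.0175 0.0412 0.6514]  nu=[-3.5625, 0.8797, 0.6730]  x^+=[-1.6309, 0.2914, 2.4374]  P^+=[0.0806 0.0291 -0.0076; 0.0291 0.2851 0.0374; -0.0076 0.0374 0.1422]
step 3: x^-=[-1.5035, -0.1733, 2.6193]  P^-=[0.1528 0.0996 0.0067; 0.0996 0.5176 0.0588; 0.0067 0.0588 0.3543]  S=[0.3056 0.1024 0.0844; 0.1024 1.1076 0.0570; 0.0844 0.0570 0.5591]  K=[0.4904 0.0515 -0.0523; 0.1582 0.4589 -0.0366; -0.0037 0.0313 0.6219]  nu=[-2.4284, 2.4498, -4.7062]  x^+=[-2.3222, 0.7389, -0.2220]  P^+=[0.0743 0.0284 -0.0054; 0.0284 0.2640 0.0310; -0.0054 0.0310 0.1351]
step 4: x^-=[-1.8783, 0.6117, 0.4070]  P^-=[0.1462 0.0941 0.0074; 0.0941 0.5005 0.0503; 0.0074 0.0503 0.3435]  S=[0.2994 0.0961 0.0837; 0.0961 1.0896 0.0492; 0.0837 0.0492 0.5501]  K=[0.4800 0.0505 -0.0493; 0.1548 0.4516 -0.0429; -0.0006 0.0281 0.6145]  nu=[-1.3303, -0.9776, 1.8496]  x^+=[-2.6575, -0.1150, 1.5168]  P^+=[0.0727 0.0278 -0.0049; 0.0278 0.2597 0.0291; -0.0049 0.0291 0.1333]
step 5: x^-=[-2.4686, -0.4685, 1.8740]  P^-=[0.1445 0.0927 0.0074; 0.0927 0.4971 0.0482; 0.0074 0.0482 0.3407]  S=[0.2977 0.0944 0.0833; 0.0944 1.0860 0.0472; 0.0833 0.0472 0.5477]  K=[0.4772 0.0502 -0.0487; 0.1536 0.4502 -0.0446; 0.0001 0.0274 0.6126]  nu=[2.1222, -2.9037, -4.0846]  x^+=[-1.4028, -1.2675, -0.7074]  P^+=[0.0722 0.0277 -0.0047; 0.0277 0.2589 0.0286; -0.0047 0.0286 0.1328]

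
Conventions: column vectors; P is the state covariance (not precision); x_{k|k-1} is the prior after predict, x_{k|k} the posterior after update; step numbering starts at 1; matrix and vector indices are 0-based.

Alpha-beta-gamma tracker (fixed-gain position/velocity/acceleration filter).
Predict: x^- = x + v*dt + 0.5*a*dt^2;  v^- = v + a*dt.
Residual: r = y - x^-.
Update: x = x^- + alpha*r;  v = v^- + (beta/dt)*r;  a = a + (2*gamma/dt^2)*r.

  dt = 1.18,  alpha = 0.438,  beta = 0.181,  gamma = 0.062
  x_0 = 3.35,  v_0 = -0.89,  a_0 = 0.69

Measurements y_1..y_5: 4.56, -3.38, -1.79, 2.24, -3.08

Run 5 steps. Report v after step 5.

step 1: x_pred=2.7802  r=1.7798  x^+=3.5597  v^+=0.1972  a^+=0.8485
step 2: x_pred=4.3832  r=-7.7632  x^+=0.9829  v^+=0.0076  a^+=0.1572
step 3: x_pred=1.1013  r=-2.8913  x^+=-0.1651  v^+=-0.2504  a^+=-0.1003
step 4: x_pred=-0.5304  r=2.7704  x^+=0.6830  v^+=0.0561  a^+=0.1464
step 5: x_pred=0.8512  r=-3.9312  x^+=-0.8707  v^+=-0.3741  a^+=-0.2037

v_post = -0.3741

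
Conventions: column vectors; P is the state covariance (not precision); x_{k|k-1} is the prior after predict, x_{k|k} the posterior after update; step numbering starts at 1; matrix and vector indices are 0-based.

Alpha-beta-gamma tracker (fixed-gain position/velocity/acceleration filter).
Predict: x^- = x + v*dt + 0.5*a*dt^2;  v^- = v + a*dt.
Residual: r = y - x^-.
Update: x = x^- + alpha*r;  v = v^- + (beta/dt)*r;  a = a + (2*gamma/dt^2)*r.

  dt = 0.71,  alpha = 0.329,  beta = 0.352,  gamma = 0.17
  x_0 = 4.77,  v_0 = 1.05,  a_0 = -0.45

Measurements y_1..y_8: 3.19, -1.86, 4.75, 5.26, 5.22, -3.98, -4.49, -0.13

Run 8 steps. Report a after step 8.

step 1: x_pred=5.4021  r=-2.2121  x^+=4.6743  v^+=-0.3662  a^+=-1.9420
step 2: x_pred=3.9248  r=-5.7848  x^+=2.0216  v^+=-4.6130  a^+=-5.8437
step 3: x_pred=-2.7265  r=7.4765  x^+=-0.2667  v^+=-5.0553  a^+=-0.8010
step 4: x_pred=-4.0579  r=9.3179  x^+=-0.9923  v^+=-1.0045  a^+=5.4836
step 5: x_pred=-0.3233  r=5.5433  x^+=1.5004  v^+=5.6371  a^+=9.2224
step 6: x_pred=7.8273  r=-11.8073  x^+=3.9427  v^+=6.3313  a^+=1.2588
step 7: x_pred=8.7552  r=-13.2452  x^+=4.3975  v^+=0.6584  a^+=-7.6747
step 8: x_pred=2.9306  r=-3.0606  x^+=1.9236  v^+=-6.3080  a^+=-9.7390

a_post = -9.7390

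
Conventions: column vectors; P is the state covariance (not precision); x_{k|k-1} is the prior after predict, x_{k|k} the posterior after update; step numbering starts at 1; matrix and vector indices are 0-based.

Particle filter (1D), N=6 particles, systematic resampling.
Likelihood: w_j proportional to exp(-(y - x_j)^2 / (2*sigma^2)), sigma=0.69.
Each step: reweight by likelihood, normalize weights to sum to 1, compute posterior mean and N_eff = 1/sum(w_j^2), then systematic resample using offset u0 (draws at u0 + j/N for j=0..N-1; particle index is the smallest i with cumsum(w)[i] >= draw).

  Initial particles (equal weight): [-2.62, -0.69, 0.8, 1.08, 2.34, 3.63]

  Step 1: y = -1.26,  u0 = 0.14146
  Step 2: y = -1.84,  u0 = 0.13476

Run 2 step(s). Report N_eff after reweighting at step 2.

N_eff = 5.3422

step 1: w=[0.1650, 0.8180, 0.0133, 0.0037, 0.0000, 0.0000]  mean=-0.9820  Neff=1.4356  idx=[0, 1, 1, 1, 1, 1]
step 2: w=[0.2974, 0.1405, 0.1405, 0.1405, 0.1405, 0.1405]  mean=-1.2641  Neff=5.3422  idx=[0, 1, 2, 3, 4, 5]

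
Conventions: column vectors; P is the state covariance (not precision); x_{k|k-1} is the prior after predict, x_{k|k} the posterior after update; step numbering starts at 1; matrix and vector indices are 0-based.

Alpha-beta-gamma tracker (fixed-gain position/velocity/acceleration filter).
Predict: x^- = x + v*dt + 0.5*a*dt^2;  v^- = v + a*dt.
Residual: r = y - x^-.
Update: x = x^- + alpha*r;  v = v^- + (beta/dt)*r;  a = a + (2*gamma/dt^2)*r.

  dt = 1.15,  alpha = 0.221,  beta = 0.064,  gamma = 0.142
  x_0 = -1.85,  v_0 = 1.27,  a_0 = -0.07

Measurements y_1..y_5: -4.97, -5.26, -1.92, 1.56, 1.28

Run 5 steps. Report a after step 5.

a_post = 2.7538

step 1: x_pred=-0.4358  r=-4.5342  x^+=-1.4378  v^+=0.9372  a^+=-1.0437
step 2: x_pred=-1.0503  r=-4.2097  x^+=-1.9806  v^+=-0.4974  a^+=-1.9477
step 3: x_pred=-3.8405  r=1.9205  x^+=-3.4161  v^+=-2.6304  a^+=-1.5353
step 4: x_pred=-7.4562  r=9.0162  x^+=-5.4636  v^+=-3.8942  a^+=0.4009
step 5: x_pred=-9.6769  r=10.9569  x^+=-7.2554  v^+=-2.8234  a^+=2.7538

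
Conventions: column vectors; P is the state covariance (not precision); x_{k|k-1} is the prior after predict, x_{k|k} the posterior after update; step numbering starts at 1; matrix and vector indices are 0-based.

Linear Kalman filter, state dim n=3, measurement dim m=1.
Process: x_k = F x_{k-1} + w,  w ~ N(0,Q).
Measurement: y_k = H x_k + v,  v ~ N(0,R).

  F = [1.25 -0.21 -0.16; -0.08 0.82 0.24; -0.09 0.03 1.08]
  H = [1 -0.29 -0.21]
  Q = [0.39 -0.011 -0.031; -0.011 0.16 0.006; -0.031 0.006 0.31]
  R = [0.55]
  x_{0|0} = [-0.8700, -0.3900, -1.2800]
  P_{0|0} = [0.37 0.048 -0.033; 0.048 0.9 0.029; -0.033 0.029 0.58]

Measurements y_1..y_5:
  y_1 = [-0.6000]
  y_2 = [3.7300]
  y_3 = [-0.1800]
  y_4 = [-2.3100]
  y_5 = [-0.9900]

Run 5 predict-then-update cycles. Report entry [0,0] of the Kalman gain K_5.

step 1: x^-=[-0.8008, -0.5574, -1.3158]  P^-=[1.0126 -0.1908 -0.2276; -0.1908 0.8073 0.2069; -0.2276 0.2069 0.9984]  S=[1.9060]  K=[0.5854; -0.2458; -0.2609]  nu=[-0.2372]  x^+=[-0.9396, -0.4991, -1.2539]  P^+=[0.3595 0.0834 0.0635; 0.0834 0.6922 0.0847; 0.0635 0.0847 0.8686]
step 2: x^-=[-0.8691, -0.6350, -1.2847]  P^-=[0.9410 -0.1082 -0.1542; -0.1082 0.6977 0.3132; -0.1542 0.3132 1.3194]  S=[1.7735]  K=[0.5665; -0.2122; -0.2944]  nu=[4.1452]  x^+=[1.4792, -1.5146, -2.5049]  P^+=[0.3718 0.1050 0.1416; 0.1050 0.6179 0.2024; 0.1416 0.2024 1.1657]
step 3: x^-=[2.5679, -1.9615, -2.8839]  P^-=[0.9298 -0.0824 -0.1259; -0.0824 0.7055 0.4835; -0.1259 0.4835 1.6583]  S=[1.7719]  K=[0.5532; -0.2193; -0.3467]  nu=[-3.9223]  x^+=[0.3981, -1.1014, -1.5239]  P^+=[0.3876 0.1325 0.2139; 0.1325 0.6203 0.3488; 0.2139 0.3488 1.4453]
step 4: x^-=[0.9727, -1.3007, -1.7147]  P^-=[0.9283 -0.0704 -0.1097; -0.0704 0.7745 0.6768; -0.1097 0.6768 1.9798]  S=[1.8001]  K=[0.5398; -0.2429; -0.4009]  nu=[-4.0200]  x^+=[-1.1974, -0.3244, -0.1029]  P^+=[0.4037 0.1656 0.2799; 0.1656 0.6683 0.5016; 0.2799 0.5016 1.6904]
step 5: x^-=[-1.4122, -0.1949, -0.0131]  P^-=[0.9284 -0.0624 -0.0976; -0.0624 0.8743 0.8684; -0.0976 0.8684 2.2628]  S=[1.8346]  K=[0.5271; -0.2716; -0.4495]  nu=[0.3629]  x^+=[-1.2209, -0.2935, -0.1763]  P^+=[0.4187 0.2002 0.3370; 0.2002 0.7389 0.6445; 0.3370 0.6445 1.8921]

K[0,0] = 0.5271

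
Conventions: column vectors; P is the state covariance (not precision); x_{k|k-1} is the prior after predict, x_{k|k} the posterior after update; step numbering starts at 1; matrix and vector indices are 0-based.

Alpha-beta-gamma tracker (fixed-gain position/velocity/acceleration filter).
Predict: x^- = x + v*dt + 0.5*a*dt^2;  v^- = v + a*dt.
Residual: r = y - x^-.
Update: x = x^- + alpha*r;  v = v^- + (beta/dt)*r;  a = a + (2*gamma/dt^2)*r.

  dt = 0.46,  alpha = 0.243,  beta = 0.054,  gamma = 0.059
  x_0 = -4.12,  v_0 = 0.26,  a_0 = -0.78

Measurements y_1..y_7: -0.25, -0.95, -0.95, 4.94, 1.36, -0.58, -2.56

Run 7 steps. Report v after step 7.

v_post = 6.4448

step 1: x_pred=-4.0829  r=3.8329  x^+=-3.1515  v^+=0.3512  a^+=1.3575
step 2: x_pred=-2.8464  r=1.8964  x^+=-2.3856  v^+=1.1982  a^+=2.4150
step 3: x_pred=-1.5789  r=0.6289  x^+=-1.4261  v^+=2.3829  a^+=2.7657
step 4: x_pred=-0.0373  r=4.9773  x^+=1.1722  v^+=4.2394  a^+=5.5413
step 5: x_pred=3.7086  r=-2.3486  x^+=3.1379  v^+=6.5127  a^+=4.2316
step 6: x_pred=6.5814  r=-7.1614  x^+=4.8412  v^+=7.6186  a^+=0.2380
step 7: x_pred=8.3709  r=-10.9309  x^+=5.7147  v^+=6.4448  a^+=-5.8577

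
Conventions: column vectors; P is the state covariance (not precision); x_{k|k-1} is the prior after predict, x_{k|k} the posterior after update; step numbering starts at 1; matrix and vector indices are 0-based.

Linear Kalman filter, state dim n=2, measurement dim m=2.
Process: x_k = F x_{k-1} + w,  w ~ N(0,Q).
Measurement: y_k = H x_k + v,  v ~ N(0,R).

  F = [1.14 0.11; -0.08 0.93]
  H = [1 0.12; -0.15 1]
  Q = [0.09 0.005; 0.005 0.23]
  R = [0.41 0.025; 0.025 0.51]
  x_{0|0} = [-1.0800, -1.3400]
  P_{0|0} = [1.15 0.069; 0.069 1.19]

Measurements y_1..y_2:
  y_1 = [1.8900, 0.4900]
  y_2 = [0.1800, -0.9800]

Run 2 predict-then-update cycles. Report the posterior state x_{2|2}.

x_post = [0.7572, -0.4325]

step 1: x^-=[-1.3786, -1.1598]  P^-=[1.6162 0.0944; 0.0944 1.2563]  S=[2.0670 0.0260; 0.0260 1.7744]  K=[0.7886 -0.0950; 0.1098 0.6984]  nu=[3.4078, 1.4430]  x^+=[1.1717, 0.2223]  P^+=[0.3187 0.0191; 0.0191 0.3618]
step 2: x^-=[1.3602, 0.1130]  P^-=[0.5133 0.0330; 0.0330 0.5421]  S=[0.9390 0.0455; 0.0455 1.0538]  K=[0.5540 -0.0657; 0.0799 0.5063]  nu=[-1.1938, -0.8890]  x^+=[0.7572, -0.4325]  P^+=[0.2238 0.0139; 0.0139 0.2623]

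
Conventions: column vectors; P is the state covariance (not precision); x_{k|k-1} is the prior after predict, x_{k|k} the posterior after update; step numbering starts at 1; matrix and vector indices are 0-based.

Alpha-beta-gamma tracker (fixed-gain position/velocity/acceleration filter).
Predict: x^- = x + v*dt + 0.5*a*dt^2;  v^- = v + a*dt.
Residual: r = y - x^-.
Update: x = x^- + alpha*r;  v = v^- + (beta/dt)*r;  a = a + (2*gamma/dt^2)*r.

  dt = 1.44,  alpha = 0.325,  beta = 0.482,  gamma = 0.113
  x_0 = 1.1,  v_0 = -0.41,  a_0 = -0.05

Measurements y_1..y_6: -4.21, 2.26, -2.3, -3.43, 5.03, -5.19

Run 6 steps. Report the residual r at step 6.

resid = -10.1585

step 1: x_pred=0.4578  r=-4.6678  x^+=-1.0593  v^+=-2.0444  a^+=-0.5587
step 2: x_pred=-4.5825  r=6.8425  x^+=-2.3587  v^+=-0.5586  a^+=0.1870
step 3: x_pred=-2.9692  r=0.6692  x^+=-2.7517  v^+=-0.0653  a^+=0.2600
step 4: x_pred=-2.5763  r=-0.8537  x^+=-2.8537  v^+=0.0233  a^+=0.1669
step 5: x_pred=-2.6472  r=7.6772  x^+=-0.1521  v^+=2.8333  a^+=1.0036
step 6: x_pred=4.9685  r=-10.1585  x^+=1.6670  v^+=0.8783  a^+=-0.1035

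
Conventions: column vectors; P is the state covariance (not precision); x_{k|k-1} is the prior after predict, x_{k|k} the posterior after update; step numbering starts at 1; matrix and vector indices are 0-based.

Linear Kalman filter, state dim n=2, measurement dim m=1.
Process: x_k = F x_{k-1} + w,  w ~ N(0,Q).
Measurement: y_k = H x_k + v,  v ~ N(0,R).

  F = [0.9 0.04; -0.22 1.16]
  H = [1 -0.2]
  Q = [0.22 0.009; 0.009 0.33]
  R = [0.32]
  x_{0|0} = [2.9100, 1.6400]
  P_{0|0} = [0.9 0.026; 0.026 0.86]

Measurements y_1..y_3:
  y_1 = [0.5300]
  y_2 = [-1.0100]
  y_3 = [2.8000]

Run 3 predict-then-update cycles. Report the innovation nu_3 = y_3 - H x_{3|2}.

step 1: x^-=[2.6846, 1.2622]  P^-=[0.9522 -0.1024; -0.1024 1.5175]  S=[1.3739]  K=[0.7080; -0.2954]  nu=[-1.9022]  x^+=[1.3379, 1.8241]  P^+=[0.2636 0.1850; 0.1850 1.3976]
step 2: x^-=[1.2770, 1.8217]  P^-=[0.4490 0.2132; 0.2132 2.1289]  S=[0.7689]  K=[0.5285; -0.2765]  nu=[-1.9227]  x^+=[0.2608, 2.3534]  P^+=[0.2342 0.3255; 0.3255 2.0702]
step 3: x^-=[0.3289, 2.6725]  P^-=[0.4365 0.3957; 0.3957 2.9608]  S=[0.7166]  K=[0.4986; -0.2742]  nu=[3.0056]  x^+=[1.8276, 1.8485]  P^+=[0.2583 0.4936; 0.4936 2.9069]

innov = [3.0056]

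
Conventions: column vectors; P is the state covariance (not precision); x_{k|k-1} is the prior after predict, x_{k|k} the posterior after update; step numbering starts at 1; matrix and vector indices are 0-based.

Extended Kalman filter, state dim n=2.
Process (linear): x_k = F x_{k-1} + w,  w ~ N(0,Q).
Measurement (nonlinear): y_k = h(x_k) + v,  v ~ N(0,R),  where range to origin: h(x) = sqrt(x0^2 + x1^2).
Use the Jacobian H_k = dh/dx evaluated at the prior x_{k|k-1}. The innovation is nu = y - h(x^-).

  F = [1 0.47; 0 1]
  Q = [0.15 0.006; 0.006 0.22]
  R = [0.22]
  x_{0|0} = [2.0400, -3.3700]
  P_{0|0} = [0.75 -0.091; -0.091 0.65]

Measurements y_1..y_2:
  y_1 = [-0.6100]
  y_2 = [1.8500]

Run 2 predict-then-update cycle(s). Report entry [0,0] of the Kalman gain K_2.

step 1: x^-=[0.4561, -3.3700]  P^-=[0.9580 0.2205; 0.2205 0.8700]  H_jac=[0.1341 -0.9910]  S=[1.0330]  K=[-0.0871; -0.8060]  nu=[-4.0107]  x^+=[0.8056, -0.1374]  P^+=[0.9502 0.1479; 0.1479 0.1990]
step 2: x^-=[0.7410, -0.1374]  P^-=[1.2832 0.2475; 0.2475 0.4190]  H_jac=[0.9832 -0.1823]  S=[1.3858]  K=[0.8779; 0.1205]  nu=[1.0963]  x^+=[1.7035, -0.0053]  P^+=[0.2151 0.1009; 0.1009 0.3988]

K[0,0] = 0.8779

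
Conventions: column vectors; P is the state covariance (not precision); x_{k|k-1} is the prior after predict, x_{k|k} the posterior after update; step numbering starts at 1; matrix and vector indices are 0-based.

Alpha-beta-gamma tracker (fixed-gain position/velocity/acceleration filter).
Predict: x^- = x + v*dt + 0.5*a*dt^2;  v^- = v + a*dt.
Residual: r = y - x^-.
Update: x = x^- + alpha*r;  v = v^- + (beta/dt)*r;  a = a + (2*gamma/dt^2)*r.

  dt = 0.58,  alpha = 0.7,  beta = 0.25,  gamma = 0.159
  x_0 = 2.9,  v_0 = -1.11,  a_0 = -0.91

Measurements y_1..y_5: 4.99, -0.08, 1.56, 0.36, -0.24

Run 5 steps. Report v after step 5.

v_post = -2.0699

step 1: x_pred=2.1031  r=2.8869  x^+=4.1239  v^+=-0.3935  a^+=1.8190
step 2: x_pred=4.2017  r=-4.2817  x^+=1.2045  v^+=-1.1840  a^+=-2.2285
step 3: x_pred=0.1429  r=1.4171  x^+=1.1349  v^+=-1.8658  a^+=-0.8890
step 4: x_pred=-0.0968  r=0.4568  x^+=0.2230  v^+=-2.1845  a^+=-0.4572
step 5: x_pred=-1.1209  r=0.8809  x^+=-0.5043  v^+=-2.0699  a^+=0.3756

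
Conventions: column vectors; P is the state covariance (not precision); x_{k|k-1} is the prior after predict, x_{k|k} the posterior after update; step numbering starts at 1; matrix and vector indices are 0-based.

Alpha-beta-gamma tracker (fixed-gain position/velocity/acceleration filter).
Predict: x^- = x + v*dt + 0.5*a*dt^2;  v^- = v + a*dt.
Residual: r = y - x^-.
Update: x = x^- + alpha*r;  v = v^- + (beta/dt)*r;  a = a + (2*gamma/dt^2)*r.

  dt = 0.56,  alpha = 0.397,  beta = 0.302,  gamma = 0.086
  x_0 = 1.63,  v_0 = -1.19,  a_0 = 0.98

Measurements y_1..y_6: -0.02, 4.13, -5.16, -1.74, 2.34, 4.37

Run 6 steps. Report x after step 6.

x_post = 0.9945

step 1: x_pred=1.1173  r=-1.1373  x^+=0.6658  v^+=-1.2545  a^+=0.3562
step 2: x_pred=0.0191  r=4.1109  x^+=1.6511  v^+=1.1619  a^+=2.6109
step 3: x_pred=2.7112  r=-7.8712  x^+=-0.4137  v^+=-1.6208  a^+=-1.7062
step 4: x_pred=-1.5888  r=-0.1512  x^+=-1.6488  v^+=-2.6578  a^+=-1.7891
step 5: x_pred=-3.4177  r=5.7577  x^+=-1.1319  v^+=-0.5546  a^+=1.3688
step 6: x_pred=-1.2278  r=5.5978  x^+=0.9945  v^+=3.2308  a^+=4.4391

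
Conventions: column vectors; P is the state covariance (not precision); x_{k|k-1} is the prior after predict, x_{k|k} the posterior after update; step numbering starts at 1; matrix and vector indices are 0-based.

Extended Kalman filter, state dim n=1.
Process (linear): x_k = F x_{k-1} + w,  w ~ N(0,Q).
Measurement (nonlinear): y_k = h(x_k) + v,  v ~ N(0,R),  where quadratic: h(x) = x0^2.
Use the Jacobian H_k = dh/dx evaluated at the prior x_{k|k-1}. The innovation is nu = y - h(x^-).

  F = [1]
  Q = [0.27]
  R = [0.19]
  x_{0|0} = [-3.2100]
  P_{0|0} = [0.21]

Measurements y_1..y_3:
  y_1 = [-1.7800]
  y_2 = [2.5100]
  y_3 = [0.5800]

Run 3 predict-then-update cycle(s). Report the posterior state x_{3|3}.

step 1: x^-=[-3.2100]  P^-=[0.4800]  H_jac=[-6.4200]  S=[19.9739]  K=[-0.1543]  nu=[-12.0841]  x^+=[-1.3456]  P^+=[0.0046]
step 2: x^-=[-1.3456]  P^-=[0.2746]  H_jac=[-2.6913]  S=[2.1787]  K=[-0.3392]  nu=[0.6992]  x^+=[-1.5828]  P^+=[0.0239]
step 3: x^-=[-1.5828]  P^-=[0.2939]  H_jac=[-3.1656]  S=[3.1356]  K=[-0.2968]  nu=[-1.9253]  x^+=[-1.0115]  P^+=[0.0178]

x_post = [-1.0115]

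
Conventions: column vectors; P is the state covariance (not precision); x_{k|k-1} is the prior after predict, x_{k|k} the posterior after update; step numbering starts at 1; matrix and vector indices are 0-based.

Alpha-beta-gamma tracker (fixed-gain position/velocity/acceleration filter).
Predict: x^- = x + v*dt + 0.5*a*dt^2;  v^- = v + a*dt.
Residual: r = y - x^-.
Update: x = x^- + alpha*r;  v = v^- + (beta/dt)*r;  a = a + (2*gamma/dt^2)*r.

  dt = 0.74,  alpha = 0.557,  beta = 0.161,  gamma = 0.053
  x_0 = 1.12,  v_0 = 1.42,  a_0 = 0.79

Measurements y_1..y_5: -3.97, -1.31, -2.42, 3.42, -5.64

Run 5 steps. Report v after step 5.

v_post = -1.0212

step 1: x_pred=2.3871  r=-6.3571  x^+=-1.1538  v^+=0.6215  a^+=-0.4406
step 2: x_pred=-0.8145  r=-0.4955  x^+=-1.0905  v^+=0.1877  a^+=-0.5365
step 3: x_pred=-1.0985  r=-1.3215  x^+=-1.8346  v^+=-0.4968  a^+=-0.7923
step 4: x_pred=-2.4191  r=5.8391  x^+=0.8333  v^+=0.1873  a^+=0.3380
step 5: x_pred=1.0644  r=-6.7044  x^+=-2.6699  v^+=-1.0212  a^+=-0.9598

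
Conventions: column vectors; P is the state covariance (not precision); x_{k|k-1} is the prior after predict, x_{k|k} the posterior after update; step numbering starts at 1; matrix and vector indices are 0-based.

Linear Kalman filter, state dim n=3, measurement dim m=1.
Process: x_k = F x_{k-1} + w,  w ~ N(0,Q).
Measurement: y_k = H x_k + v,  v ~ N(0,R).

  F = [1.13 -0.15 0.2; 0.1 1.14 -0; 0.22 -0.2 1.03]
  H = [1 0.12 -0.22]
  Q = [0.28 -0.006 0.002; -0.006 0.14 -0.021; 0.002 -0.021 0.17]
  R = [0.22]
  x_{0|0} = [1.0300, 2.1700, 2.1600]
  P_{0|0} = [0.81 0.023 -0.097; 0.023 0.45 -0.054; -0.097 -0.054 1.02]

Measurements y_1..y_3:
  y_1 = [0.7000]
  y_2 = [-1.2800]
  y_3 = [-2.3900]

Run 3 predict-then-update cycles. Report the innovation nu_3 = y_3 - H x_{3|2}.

step 1: x^-=[1.2704, 2.5768, 2.0174]  P^-=[1.3168 0.0236 0.3144; 0.0236 0.7382 -0.1739; 0.3144 -0.1739 1.2856]  S=[1.4862]  K=[0.8414; 0.1012; 0.0072]  nu=[-0.4358]  x^+=[0.9037, 2.5327, 2.0143]  P^+=[0.2647 -0.1030 0.3054; -0.1030 0.7229 -0.1749; 0.3054 -0.1749 1.2855]
step 2: x^-=[1.0442, 2.9776, 1.7670]  P^-=[0.8691 -0.2646 0.7839; -0.2646 1.0587 -0.3777; 0.7839 -0.3777 1.7951]  S=[0.8027]  K=[0.8282; -0.0678; 0.4281]  nu=[-2.2927]  x^+=[-0.8548, 3.1332, 0.7855]  P^+=[0.3184 -0.2195 0.4993; -0.2195 1.0550 -0.3544; 0.4993 -0.3544 1.6480]
step 3: x^-=[-1.2788, 3.4863, -0.0056]  P^-=[1.0976 -0.5007 1.1811; -0.5007 1.4642 -0.6699; 1.1811 -0.6699 2.3675]  S=[0.8487]  K=[0.9162; -0.2093; 0.6832]  nu=[-1.5308]  x^+=[-2.6813, 3.8067, -1.0515]  P^+=[0.3851 -0.3380 0.6498; -0.3380 1.4270 -0.5486; 0.6498 -0.5486 1.9714]

innov = [-1.5308]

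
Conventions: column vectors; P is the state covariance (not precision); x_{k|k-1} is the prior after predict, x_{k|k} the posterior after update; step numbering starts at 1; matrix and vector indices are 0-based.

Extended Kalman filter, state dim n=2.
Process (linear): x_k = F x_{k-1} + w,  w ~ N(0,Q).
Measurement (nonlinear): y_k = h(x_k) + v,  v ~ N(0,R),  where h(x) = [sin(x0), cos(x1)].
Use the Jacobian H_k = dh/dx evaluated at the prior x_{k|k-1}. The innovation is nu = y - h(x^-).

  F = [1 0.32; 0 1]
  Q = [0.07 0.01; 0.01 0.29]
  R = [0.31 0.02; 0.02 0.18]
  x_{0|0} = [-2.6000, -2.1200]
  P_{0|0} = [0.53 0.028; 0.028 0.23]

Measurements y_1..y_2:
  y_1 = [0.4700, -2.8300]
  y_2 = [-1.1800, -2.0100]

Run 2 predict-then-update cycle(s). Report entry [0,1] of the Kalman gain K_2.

step 1: x^-=[-3.2784, -2.1200]  P^-=[0.6415 0.1116; 0.1116 0.5200]  H_jac=[-0.9907 0.0000; 0.0000 0.8529]  S=[0.9395 -0.0743; -0.0743 0.5583]  K=[-0.6699 0.0813; -0.0554 0.7870]  nu=[0.3336, -2.3080]  x^+=[-3.6896, -3.9550]  P^+=[0.2080 0.0015; 0.0015 0.1648]
step 2: x^-=[-4.9552, -3.9550]  P^-=[0.2958 0.0642; 0.0642 0.4548]  H_jac=[0.2405 0.0000; 0.0000 -0.7266]  S=[0.3271 0.0088; 0.0088 0.4201]  K=[0.2206 -0.1156; 0.0684 -0.7880]  nu=[-2.1507, -1.3230]  x^+=[-5.2766, -3.0595]  P^+=[0.2747 0.0226; 0.0226 0.1933]

K[0,1] = -0.1156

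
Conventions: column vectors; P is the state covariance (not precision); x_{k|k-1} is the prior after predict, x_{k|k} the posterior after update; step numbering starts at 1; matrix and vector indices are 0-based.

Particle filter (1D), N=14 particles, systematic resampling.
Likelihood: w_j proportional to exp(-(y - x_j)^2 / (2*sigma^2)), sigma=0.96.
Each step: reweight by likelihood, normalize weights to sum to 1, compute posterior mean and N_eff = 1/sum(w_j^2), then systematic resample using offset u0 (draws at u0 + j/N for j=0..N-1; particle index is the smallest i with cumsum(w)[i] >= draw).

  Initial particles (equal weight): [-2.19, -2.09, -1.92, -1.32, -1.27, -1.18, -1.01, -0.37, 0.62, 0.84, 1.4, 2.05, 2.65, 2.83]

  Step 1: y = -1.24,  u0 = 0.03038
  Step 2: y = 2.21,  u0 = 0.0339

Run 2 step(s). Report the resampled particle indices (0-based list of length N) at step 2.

step 1: w=[0.0879, 0.0969, 0.1116, 0.1430, 0.1434, 0.1432, 0.1394, 0.0951, 0.0220, 0.0137, 0.0033, 0.0004, 0.0000, 0.0000]  mean=-1.2946  Neff=8.3153  idx=[0, 1, 1, 2, 3, 3, 4, 4, 5, 5, 6, 6, 7, 7]
step 2: w=[0.0004, 0.0006, 0.0006, 0.0014, 0.0164, 0.0164, 0.0199, 0.0199, 0.0278, 0.0278, 0.0511, 0.0511, 0.3832, 0.3832]  mean=-0.5525  Neff=3.3129  idx=[5, 9, 10, 12, 12, 12, 12, 12, 12, 13, 13, 13, 13, 13]

resampled_idx = [5, 9, 10, 12, 12, 12, 12, 12, 12, 13, 13, 13, 13, 13]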